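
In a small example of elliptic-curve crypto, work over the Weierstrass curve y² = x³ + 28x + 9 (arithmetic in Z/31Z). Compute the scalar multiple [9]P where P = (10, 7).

(29, 21)

Repeated addition: build up to 9P.
2P: tangent at (10, 7): λ = (3·10² + 28)/(2·7) ≡ 18/14. 14⁻¹ ≡ 20 (mod 31), so λ ≡ 18·20 ≡ 19.
  x = λ² - 10 - 10 = 361 - 20 ≡ 0; y = λ·(10 - 0) - 7 ≡ 28. → (0, 28)
3P: (0, 28) + (10, 7). λ = (7 - 28)/(10 - 0) ≡ 10/10 mod 31. 10⁻¹ ≡ 28 (mod 31), so λ ≡ 1.
  x = λ² - 0 - 10 = 1 - 10 ≡ 22; y = λ·(0 - 22) - 28 ≡ 12. → (22, 12)
4P: (22, 12) + (10, 7). λ = (7 - 12)/(10 - 22) ≡ 26/19 mod 31. 19⁻¹ ≡ 18 (mod 31), so λ ≡ 3.
  x = λ² - 22 - 10 = 9 - 32 ≡ 8; y = λ·(22 - 8) - 12 ≡ 30. → (8, 30)
5P: (8, 30) + (10, 7). λ = (7 - 30)/(10 - 8) ≡ 8/2 mod 31. 2⁻¹ ≡ 16 (mod 31), so λ ≡ 4.
  x = λ² - 8 - 10 = 16 - 18 ≡ 29; y = λ·(8 - 29) - 30 ≡ 10. → (29, 10)
6P: (29, 10) + (10, 7). λ = (7 - 10)/(10 - 29) ≡ 28/12 mod 31. 12⁻¹ ≡ 13 (mod 31), so λ ≡ 23.
  x = λ² - 29 - 10 = 529 - 39 ≡ 25; y = λ·(29 - 25) - 10 ≡ 20. → (25, 20)
7P: (25, 20) + (10, 7). λ = (7 - 20)/(10 - 25) ≡ 18/16 mod 31. 16⁻¹ ≡ 2 (mod 31) since 16·2 = 32 ≡ 1, so λ ≡ 5.
  x = λ² - 25 - 10 = 25 - 35 ≡ 21; y = λ·(25 - 21) - 20 ≡ 0. → (21, 0)
8P: (21, 0) + (10, 7). λ = (7 - 0)/(10 - 21) ≡ 7/20 mod 31. 20⁻¹ ≡ 14 (mod 31), so λ ≡ 5.
  x = λ² - 21 - 10 = 25 - 31 ≡ 25; y = λ·(21 - 25) - 0 ≡ 11. → (25, 11)
9P: (25, 11) + (10, 7). λ = (7 - 11)/(10 - 25) ≡ 27/16 mod 31. 16⁻¹ ≡ 2 (mod 31) since 16·2 = 32 ≡ 1, so λ ≡ 23.
  x = λ² - 25 - 10 = 529 - 35 ≡ 29; y = λ·(25 - 29) - 11 ≡ 21. → (29, 21)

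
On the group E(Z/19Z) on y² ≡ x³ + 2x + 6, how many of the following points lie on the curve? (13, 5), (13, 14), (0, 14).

3

(13, 5): 5² ≡ 6, rhs ≡ 6 → on.
(13, 14): 14² ≡ 6, rhs ≡ 6 → on.
(0, 14): 14² ≡ 6, rhs ≡ 6 → on.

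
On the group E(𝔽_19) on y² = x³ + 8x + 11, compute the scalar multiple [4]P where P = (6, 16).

Double-and-add on 4 = (100)₂. Start with P = (6, 16) for the leading 1-bit.
double: tangent at (6, 16): λ = (3·6² + 8)/(2·16) ≡ 2/13. 13⁻¹ ≡ 3 (mod 19) since 13·3 = 39 ≡ 1, so λ ≡ 2·3 ≡ 6.
  x = λ² - 6 - 6 = 36 - 12 ≡ 5; y = λ·(6 - 5) - 16 ≡ 9. → (5, 9)
double: tangent at (5, 9): λ = (3·5² + 8)/(2·9) ≡ 7/18. 18⁻¹ ≡ 18 (mod 19) since 18·18 = 324 ≡ 1, so λ ≡ 7·18 ≡ 12.
  x = λ² - 5 - 5 = 144 - 10 ≡ 1; y = λ·(5 - 1) - 9 ≡ 1. → (1, 1)

(1, 1)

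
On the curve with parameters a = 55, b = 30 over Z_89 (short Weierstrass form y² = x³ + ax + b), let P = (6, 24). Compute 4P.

Double-and-add on 4 = (100)₂. Start with P = (6, 24) for the leading 1-bit.
double: tangent at (6, 24): λ = (3·6² + 55)/(2·24) ≡ 74/48. 48⁻¹ ≡ 13 (mod 89), so λ ≡ 74·13 ≡ 72.
  x = λ² - 6 - 6 = 5184 - 12 ≡ 10; y = λ·(6 - 10) - 24 ≡ 44. → (10, 44)
double: tangent at (10, 44): λ = (3·10² + 55)/(2·44) ≡ 88/88. 88⁻¹ ≡ 88 (mod 89), so λ ≡ 88·88 ≡ 1.
  x = λ² - 10 - 10 = 1 - 20 ≡ 70; y = λ·(10 - 70) - 44 ≡ 74. → (70, 74)

(70, 74)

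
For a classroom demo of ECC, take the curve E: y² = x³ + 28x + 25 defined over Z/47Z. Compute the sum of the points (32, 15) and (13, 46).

(32, 15) + (13, 46). λ = (46 - 15)/(13 - 32) ≡ 31/28 mod 47. 28⁻¹ ≡ 42 (mod 47) since 28·42 = 1176 ≡ 1, so λ ≡ 33.
  x = λ² - 32 - 13 = 1089 - 45 ≡ 10; y = λ·(32 - 10) - 15 ≡ 6. → (10, 6)

(10, 6)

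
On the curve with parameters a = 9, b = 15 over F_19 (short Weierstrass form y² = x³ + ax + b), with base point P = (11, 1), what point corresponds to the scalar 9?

Double-and-add on 9 = (1001)₂. Start with P = (11, 1) for the leading 1-bit.
double: tangent at (11, 1): λ = (3·11² + 9)/(2·1) ≡ 11/2. 2⁻¹ ≡ 10 (mod 19) since 2·10 = 20 ≡ 1, so λ ≡ 11·10 ≡ 15.
  x = λ² - 11 - 11 = 225 - 22 ≡ 13; y = λ·(11 - 13) - 1 ≡ 7. → (13, 7)
double: tangent at (13, 7): λ = (3·13² + 9)/(2·7) ≡ 3/14. 14⁻¹ ≡ 15 (mod 19), so λ ≡ 3·15 ≡ 7.
  x = λ² - 13 - 13 = 49 - 26 ≡ 4; y = λ·(13 - 4) - 7 ≡ 18. → (4, 18)
double: tangent at (4, 18): λ = (3·4² + 9)/(2·18) ≡ 0/17. 17⁻¹ ≡ 9 (mod 19), so λ ≡ 0·9 ≡ 0.
  x = λ² - 4 - 4 = 0 - 8 ≡ 11; y = λ·(4 - 11) - 18 ≡ 1. → (11, 1)
add P: tangent at (11, 1): λ = (3·11² + 9)/(2·1) ≡ 11/2. 2⁻¹ ≡ 10 (mod 19), so λ ≡ 11·10 ≡ 15.
  x = λ² - 11 - 11 = 225 - 22 ≡ 13; y = λ·(11 - 13) - 1 ≡ 7. → (13, 7)

(13, 7)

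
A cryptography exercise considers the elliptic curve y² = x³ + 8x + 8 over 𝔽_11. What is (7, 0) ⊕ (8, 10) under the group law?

(8, 1)

(7, 0) + (8, 10). λ = (10 - 0)/(8 - 7) ≡ 10/1 mod 11. 1⁻¹ ≡ 1 (mod 11), so λ ≡ 10.
  x = λ² - 7 - 8 = 100 - 15 ≡ 8; y = λ·(7 - 8) - 0 ≡ 1. → (8, 1)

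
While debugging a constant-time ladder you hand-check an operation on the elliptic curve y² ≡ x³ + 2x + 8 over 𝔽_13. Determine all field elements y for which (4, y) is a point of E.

x³ + 2x + 8 = 80 ≡ 2 (mod 13).
2 is a non-residue mod 13; no y exists.

none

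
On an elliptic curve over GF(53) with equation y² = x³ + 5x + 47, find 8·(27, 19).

(5, 41)

Write G = (27, 19).
Repeated addition: build up to 8G.
2G: tangent at (27, 19): λ = (3·27² + 5)/(2·19) ≡ 19/38. 38⁻¹ ≡ 7 (mod 53), so λ ≡ 19·7 ≡ 27.
  x = λ² - 27 - 27 = 729 - 54 ≡ 39; y = λ·(27 - 39) - 19 ≡ 28. → (39, 28)
3G: (39, 28) + (27, 19). λ = (19 - 28)/(27 - 39) ≡ 44/41 mod 53. 41⁻¹ ≡ 22 (mod 53), so λ ≡ 14.
  x = λ² - 39 - 27 = 196 - 66 ≡ 24; y = λ·(39 - 24) - 28 ≡ 23. → (24, 23)
4G: (24, 23) + (27, 19). λ = (19 - 23)/(27 - 24) ≡ 49/3 mod 53. 3⁻¹ ≡ 18 (mod 53), so λ ≡ 34.
  x = λ² - 24 - 27 = 1156 - 51 ≡ 45; y = λ·(24 - 45) - 23 ≡ 5. → (45, 5)
5G: (45, 5) + (27, 19). λ = (19 - 5)/(27 - 45) ≡ 14/35 mod 53. 35⁻¹ ≡ 50 (mod 53), so λ ≡ 11.
  x = λ² - 45 - 27 = 121 - 72 ≡ 49; y = λ·(45 - 49) - 5 ≡ 4. → (49, 4)
6G: (49, 4) + (27, 19). λ = (19 - 4)/(27 - 49) ≡ 15/31 mod 53. 31⁻¹ ≡ 12 (mod 53), so λ ≡ 21.
  x = λ² - 49 - 27 = 441 - 76 ≡ 47; y = λ·(49 - 47) - 4 ≡ 38. → (47, 38)
7G: (47, 38) + (27, 19). λ = (19 - 38)/(27 - 47) ≡ 34/33 mod 53. 33⁻¹ ≡ 45 (mod 53), so λ ≡ 46.
  x = λ² - 47 - 27 = 2116 - 74 ≡ 28; y = λ·(47 - 28) - 38 ≡ 41. → (28, 41)
8G: (28, 41) + (27, 19). λ = (19 - 41)/(27 - 28) ≡ 31/52 mod 53. 52⁻¹ ≡ 52 (mod 53), so λ ≡ 22.
  x = λ² - 28 - 27 = 484 - 55 ≡ 5; y = λ·(28 - 5) - 41 ≡ 41. → (5, 41)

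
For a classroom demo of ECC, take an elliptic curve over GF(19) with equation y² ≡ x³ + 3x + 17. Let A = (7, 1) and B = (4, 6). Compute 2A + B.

(6, 2)

First 2A:
Repeated addition: build up to 2A.
2A: tangent at (7, 1): λ = (3·7² + 3)/(2·1) ≡ 17/2. 2⁻¹ ≡ 10 (mod 19) since 2·10 = 20 ≡ 1, so λ ≡ 17·10 ≡ 18.
  x = λ² - 7 - 7 = 324 - 14 ≡ 6; y = λ·(7 - 6) - 1 ≡ 17. → (6, 17)
2A = (6, 17).
Finally 2A + B:
(6, 17) + (4, 6). λ = (6 - 17)/(4 - 6) ≡ 8/17 mod 19. 17⁻¹ ≡ 9 (mod 19), so λ ≡ 15.
  x = λ² - 6 - 4 = 225 - 10 ≡ 6; y = λ·(6 - 6) - 17 ≡ 2. → (6, 2)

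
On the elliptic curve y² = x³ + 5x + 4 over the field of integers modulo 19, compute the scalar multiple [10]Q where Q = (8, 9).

Repeated addition: build up to 10Q.
2Q: tangent at (8, 9): λ = (3·8² + 5)/(2·9) ≡ 7/18. 18⁻¹ ≡ 18 (mod 19) since 18·18 = 324 ≡ 1, so λ ≡ 7·18 ≡ 12.
  x = λ² - 8 - 8 = 144 - 16 ≡ 14; y = λ·(8 - 14) - 9 ≡ 14. → (14, 14)
3Q: (14, 14) + (8, 9). λ = (9 - 14)/(8 - 14) ≡ 14/13 mod 19. 13⁻¹ ≡ 3 (mod 19) since 13·3 = 39 ≡ 1, so λ ≡ 4.
  x = λ² - 14 - 8 = 16 - 22 ≡ 13; y = λ·(14 - 13) - 14 ≡ 9. → (13, 9)
4Q: (13, 9) + (8, 9). λ = (9 - 9)/(8 - 13) ≡ 0/14 mod 19. 14⁻¹ ≡ 15 (mod 19) since 14·15 = 210 ≡ 1, so λ ≡ 0.
  x = λ² - 13 - 8 = 0 - 21 ≡ 17; y = λ·(13 - 17) - 9 ≡ 10. → (17, 10)
5Q: (17, 10) + (8, 9). λ = (9 - 10)/(8 - 17) ≡ 18/10 mod 19. 10⁻¹ ≡ 2 (mod 19), so λ ≡ 17.
  x = λ² - 17 - 8 = 289 - 25 ≡ 17; y = λ·(17 - 17) - 10 ≡ 9. → (17, 9)
6Q: (17, 9) + (8, 9). λ = (9 - 9)/(8 - 17) ≡ 0/10 mod 19. 10⁻¹ ≡ 2 (mod 19), so λ ≡ 0.
  x = λ² - 17 - 8 = 0 - 25 ≡ 13; y = λ·(17 - 13) - 9 ≡ 10. → (13, 10)
7Q: (13, 10) + (8, 9). λ = (9 - 10)/(8 - 13) ≡ 18/14 mod 19. 14⁻¹ ≡ 15 (mod 19), so λ ≡ 4.
  x = λ² - 13 - 8 = 16 - 21 ≡ 14; y = λ·(13 - 14) - 10 ≡ 5. → (14, 5)
8Q: (14, 5) + (8, 9). λ = (9 - 5)/(8 - 14) ≡ 4/13 mod 19. 13⁻¹ ≡ 3 (mod 19) since 13·3 = 39 ≡ 1, so λ ≡ 12.
  x = λ² - 14 - 8 = 144 - 22 ≡ 8; y = λ·(14 - 8) - 5 ≡ 10. → (8, 10)
9Q: (8, 10) + (8, 9): same x and y₁ ≡ -y₂, so the sum is the point at infinity.
10Q: the point at infinity + (8, 9) = (8, 9) (identity).

(8, 9)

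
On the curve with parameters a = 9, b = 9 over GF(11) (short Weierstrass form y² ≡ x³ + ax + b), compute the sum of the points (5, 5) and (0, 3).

(5, 5) + (0, 3). λ = (3 - 5)/(0 - 5) ≡ 9/6 mod 11. 6⁻¹ ≡ 2 (mod 11) since 6·2 = 12 ≡ 1, so λ ≡ 7.
  x = λ² - 5 - 0 = 49 - 5 ≡ 0; y = λ·(5 - 0) - 5 ≡ 8. → (0, 8)

(0, 8)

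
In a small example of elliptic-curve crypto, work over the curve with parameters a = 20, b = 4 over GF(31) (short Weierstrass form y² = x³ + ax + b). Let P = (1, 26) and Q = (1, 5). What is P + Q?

O

The two points share x = 1 and their y-coordinates satisfy 26 + 5 ≡ 0 (mod 31), so they are inverses. Their sum is ∞.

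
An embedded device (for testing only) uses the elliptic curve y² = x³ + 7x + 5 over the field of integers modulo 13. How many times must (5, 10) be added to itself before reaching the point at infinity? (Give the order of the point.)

5

2P: tangent at (5, 10): λ = (3·5² + 7)/(2·10) ≡ 4/7. 7⁻¹ ≡ 2 (mod 13), so λ ≡ 4·2 ≡ 8.
  x = λ² - 5 - 5 = 64 - 10 ≡ 2; y = λ·(5 - 2) - 10 ≡ 1. → (2, 1)
3P: (2, 1) + (5, 10). λ = (10 - 1)/(5 - 2) ≡ 9/3 mod 13. 3⁻¹ ≡ 9 (mod 13), so λ ≡ 3.
  x = λ² - 2 - 5 = 9 - 7 ≡ 2; y = λ·(2 - 2) - 1 ≡ 12. → (2, 12)
4P: (2, 12) + (5, 10). λ = (10 - 12)/(5 - 2) ≡ 11/3 mod 13. 3⁻¹ ≡ 9 (mod 13), so λ ≡ 8.
  x = λ² - 2 - 5 = 64 - 7 ≡ 5; y = λ·(2 - 5) - 12 ≡ 3. → (5, 3)
5P: (5, 3) + (5, 10): same x and y₁ ≡ -y₂, so the sum is the point at infinity.
5P = the point at infinity, so the order is 5.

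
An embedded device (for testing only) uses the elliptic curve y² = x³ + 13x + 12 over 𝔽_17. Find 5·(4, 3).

Write Q = (4, 3).
Repeated addition: build up to 5Q.
2Q: tangent at (4, 3): λ = (3·4² + 13)/(2·3) ≡ 10/6. 6⁻¹ ≡ 3 (mod 17), so λ ≡ 10·3 ≡ 13.
  x = λ² - 4 - 4 = 169 - 8 ≡ 8; y = λ·(4 - 8) - 3 ≡ 13. → (8, 13)
3Q: (8, 13) + (4, 3). λ = (3 - 13)/(4 - 8) ≡ 7/13 mod 17. 13⁻¹ ≡ 4 (mod 17), so λ ≡ 11.
  x = λ² - 8 - 4 = 121 - 12 ≡ 7; y = λ·(8 - 7) - 13 ≡ 15. → (7, 15)
4Q: (7, 15) + (4, 3). λ = (3 - 15)/(4 - 7) ≡ 5/14 mod 17. 14⁻¹ ≡ 11 (mod 17) since 14·11 = 154 ≡ 1, so λ ≡ 4.
  x = λ² - 7 - 4 = 16 - 11 ≡ 5; y = λ·(7 - 5) - 15 ≡ 10. → (5, 10)
5Q: (5, 10) + (4, 3). λ = (3 - 10)/(4 - 5) ≡ 10/16 mod 17. 16⁻¹ ≡ 16 (mod 17), so λ ≡ 7.
  x = λ² - 5 - 4 = 49 - 9 ≡ 6; y = λ·(5 - 6) - 10 ≡ 0. → (6, 0)

(6, 0)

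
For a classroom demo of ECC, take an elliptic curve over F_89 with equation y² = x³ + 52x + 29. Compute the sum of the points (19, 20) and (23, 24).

(19, 20) + (23, 24). λ = (24 - 20)/(23 - 19) ≡ 4/4 mod 89. 4⁻¹ ≡ 67 (mod 89) since 4·67 = 268 ≡ 1, so λ ≡ 1.
  x = λ² - 19 - 23 = 1 - 42 ≡ 48; y = λ·(19 - 48) - 20 ≡ 40. → (48, 40)

(48, 40)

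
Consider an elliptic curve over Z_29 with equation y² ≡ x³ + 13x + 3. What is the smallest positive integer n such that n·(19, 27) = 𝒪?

2P: tangent at (19, 27): λ = (3·19² + 13)/(2·27) ≡ 23/25. 25⁻¹ ≡ 7 (mod 29) since 25·7 = 175 ≡ 1, so λ ≡ 23·7 ≡ 16.
  x = λ² - 19 - 19 = 256 - 38 ≡ 15; y = λ·(19 - 15) - 27 ≡ 8. → (15, 8)
3P: (15, 8) + (19, 27). λ = (27 - 8)/(19 - 15) ≡ 19/4 mod 29. 4⁻¹ ≡ 22 (mod 29) since 4·22 = 88 ≡ 1, so λ ≡ 12.
  x = λ² - 15 - 19 = 144 - 34 ≡ 23; y = λ·(15 - 23) - 8 ≡ 12. → (23, 12)
4P: (23, 12) + (19, 27). λ = (27 - 12)/(19 - 23) ≡ 15/25 mod 29. 25⁻¹ ≡ 7 (mod 29) since 25·7 = 175 ≡ 1, so λ ≡ 18.
  x = λ² - 23 - 19 = 324 - 42 ≡ 21; y = λ·(23 - 21) - 12 ≡ 24. → (21, 24)
5P: (21, 24) + (19, 27). λ = (27 - 24)/(19 - 21) ≡ 3/27 mod 29. 27⁻¹ ≡ 14 (mod 29), so λ ≡ 13.
  x = λ² - 21 - 19 = 169 - 40 ≡ 13; y = λ·(21 - 13) - 24 ≡ 22. → (13, 22)
6P: (13, 22) + (19, 27). λ = (27 - 22)/(19 - 13) ≡ 5/6 mod 29. 6⁻¹ ≡ 5 (mod 29) since 6·5 = 30 ≡ 1, so λ ≡ 25.
  x = λ² - 13 - 19 = 625 - 32 ≡ 13; y = λ·(13 - 13) - 22 ≡ 7. → (13, 7)
7P: (13, 7) + (19, 27). λ = (27 - 7)/(19 - 13) ≡ 20/6 mod 29. 6⁻¹ ≡ 5 (mod 29) since 6·5 = 30 ≡ 1, so λ ≡ 13.
  x = λ² - 13 - 19 = 169 - 32 ≡ 21; y = λ·(13 - 21) - 7 ≡ 5. → (21, 5)
8P: (21, 5) + (19, 27). λ = (27 - 5)/(19 - 21) ≡ 22/27 mod 29. 27⁻¹ ≡ 14 (mod 29), so λ ≡ 18.
  x = λ² - 21 - 19 = 324 - 40 ≡ 23; y = λ·(21 - 23) - 5 ≡ 17. → (23, 17)
9P: (23, 17) + (19, 27). λ = (27 - 17)/(19 - 23) ≡ 10/25 mod 29. 25⁻¹ ≡ 7 (mod 29), so λ ≡ 12.
  x = λ² - 23 - 19 = 144 - 42 ≡ 15; y = λ·(23 - 15) - 17 ≡ 21. → (15, 21)
10P: (15, 21) + (19, 27). λ = (27 - 21)/(19 - 15) ≡ 6/4 mod 29. 4⁻¹ ≡ 22 (mod 29) since 4·22 = 88 ≡ 1, so λ ≡ 16.
  x = λ² - 15 - 19 = 256 - 34 ≡ 19; y = λ·(15 - 19) - 21 ≡ 2. → (19, 2)
11P: (19, 2) + (19, 27): same x and y₁ ≡ -y₂, so the sum is 𝒪.
11P = 𝒪, so the order is 11.

11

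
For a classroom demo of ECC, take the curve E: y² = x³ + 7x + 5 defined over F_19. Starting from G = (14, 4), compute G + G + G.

Repeated addition: build up to 3G.
2G: tangent at (14, 4): λ = (3·14² + 7)/(2·4) ≡ 6/8. 8⁻¹ ≡ 12 (mod 19), so λ ≡ 6·12 ≡ 15.
  x = λ² - 14 - 14 = 225 - 28 ≡ 7; y = λ·(14 - 7) - 4 ≡ 6. → (7, 6)
3G: (7, 6) + (14, 4). λ = (4 - 6)/(14 - 7) ≡ 17/7 mod 19. 7⁻¹ ≡ 11 (mod 19), so λ ≡ 16.
  x = λ² - 7 - 14 = 256 - 21 ≡ 7; y = λ·(7 - 7) - 6 ≡ 13. → (7, 13)

(7, 13)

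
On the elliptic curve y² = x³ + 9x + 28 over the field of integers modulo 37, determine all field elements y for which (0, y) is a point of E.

x³ + 9x + 28 = 28 ≡ 28 (mod 37).
Square roots of 28 mod 37: 18 and 19 (since 18² = 324 ≡ 28).

18, 19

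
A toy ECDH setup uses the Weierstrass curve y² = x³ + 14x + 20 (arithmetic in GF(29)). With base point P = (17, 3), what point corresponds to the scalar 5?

(15, 26)

Double-and-add on 5 = (101)₂. Start with P = (17, 3) for the leading 1-bit.
double: tangent at (17, 3): λ = (3·17² + 14)/(2·3) ≡ 11/6. 6⁻¹ ≡ 5 (mod 29) since 6·5 = 30 ≡ 1, so λ ≡ 11·5 ≡ 26.
  x = λ² - 17 - 17 = 676 - 34 ≡ 4; y = λ·(17 - 4) - 3 ≡ 16. → (4, 16)
double: tangent at (4, 16): λ = (3·4² + 14)/(2·16) ≡ 4/3. 3⁻¹ ≡ 10 (mod 29) since 3·10 = 30 ≡ 1, so λ ≡ 4·10 ≡ 11.
  x = λ² - 4 - 4 = 121 - 8 ≡ 26; y = λ·(4 - 26) - 16 ≡ 3. → (26, 3)
add P: (26, 3) + (17, 3). λ = (3 - 3)/(17 - 26) ≡ 0/20 mod 29. 20⁻¹ ≡ 16 (mod 29) since 20·16 = 320 ≡ 1, so λ ≡ 0.
  x = λ² - 26 - 17 = 0 - 43 ≡ 15; y = λ·(26 - 15) - 3 ≡ 26. → (15, 26)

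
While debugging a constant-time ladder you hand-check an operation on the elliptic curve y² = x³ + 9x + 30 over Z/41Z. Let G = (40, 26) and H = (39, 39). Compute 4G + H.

First 4G:
Double-and-add on 4 = (100)₂. Start with G = (40, 26) for the leading 1-bit.
double: tangent at (40, 26): λ = (3·40² + 9)/(2·26) ≡ 12/11. 11⁻¹ ≡ 15 (mod 41), so λ ≡ 12·15 ≡ 16.
  x = λ² - 40 - 40 = 256 - 80 ≡ 12; y = λ·(40 - 12) - 26 ≡ 12. → (12, 12)
double: tangent at (12, 12): λ = (3·12² + 9)/(2·12) ≡ 31/24. 24⁻¹ ≡ 12 (mod 41), so λ ≡ 31·12 ≡ 3.
  x = λ² - 12 - 12 = 9 - 24 ≡ 26; y = λ·(12 - 26) - 12 ≡ 28. → (26, 28)
4G = (26, 28).
Finally 4G + H:
(26, 28) + (39, 39). λ = (39 - 28)/(39 - 26) ≡ 11/13 mod 41. 13⁻¹ ≡ 19 (mod 41) since 13·19 = 247 ≡ 1, so λ ≡ 4.
  x = λ² - 26 - 39 = 16 - 65 ≡ 33; y = λ·(26 - 33) - 28 ≡ 26. → (33, 26)

(33, 26)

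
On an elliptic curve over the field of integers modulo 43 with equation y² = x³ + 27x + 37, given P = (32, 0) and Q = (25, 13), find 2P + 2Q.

(42, 40)

First 2P:
Repeated addition: build up to 2P.
2P: (32, 0) + (32, 0): same x and y₁ ≡ -y₂, so the sum is 𝒪.
2P = 𝒪.
Next 2Q:
Repeated addition: build up to 2Q.
2Q: tangent at (25, 13): λ = (3·25² + 27)/(2·13) ≡ 10/26. 26⁻¹ ≡ 5 (mod 43) since 26·5 = 130 ≡ 1, so λ ≡ 10·5 ≡ 7.
  x = λ² - 25 - 25 = 49 - 50 ≡ 42; y = λ·(25 - 42) - 13 ≡ 40. → (42, 40)
2Q = (42, 40).
Finally 2P + 2Q:
𝒪 + (42, 40) = (42, 40) (identity).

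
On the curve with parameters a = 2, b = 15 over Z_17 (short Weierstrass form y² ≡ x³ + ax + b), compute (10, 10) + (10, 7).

O

The two points share x = 10 and their y-coordinates satisfy 10 + 7 ≡ 0 (mod 17), so they are inverses. Their sum is O.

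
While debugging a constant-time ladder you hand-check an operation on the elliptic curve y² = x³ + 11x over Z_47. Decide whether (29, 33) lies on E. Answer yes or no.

no

y² = 33² ≡ 8; x³ + 11x + 0 = 24708 ≡ 33 (mod 47). 8 ≠ 33.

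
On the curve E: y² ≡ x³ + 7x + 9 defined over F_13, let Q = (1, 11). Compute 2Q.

tangent at (1, 11): λ = (3·1² + 7)/(2·11) ≡ 10/9. 9⁻¹ ≡ 3 (mod 13) since 9·3 = 27 ≡ 1, so λ ≡ 10·3 ≡ 4.
  x = λ² - 1 - 1 = 16 - 2 ≡ 1; y = λ·(1 - 1) - 11 ≡ 2. → (1, 2)

(1, 2)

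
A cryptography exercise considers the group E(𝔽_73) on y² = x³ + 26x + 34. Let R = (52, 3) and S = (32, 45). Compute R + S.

(54, 45)

(52, 3) + (32, 45). λ = (45 - 3)/(32 - 52) ≡ 42/53 mod 73. 53⁻¹ ≡ 62 (mod 73) since 53·62 = 3286 ≡ 1, so λ ≡ 49.
  x = λ² - 52 - 32 = 2401 - 84 ≡ 54; y = λ·(52 - 54) - 3 ≡ 45. → (54, 45)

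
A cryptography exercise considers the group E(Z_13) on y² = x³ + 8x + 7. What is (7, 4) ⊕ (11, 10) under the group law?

(7, 9)

(7, 4) + (11, 10). λ = (10 - 4)/(11 - 7) ≡ 6/4 mod 13. 4⁻¹ ≡ 10 (mod 13), so λ ≡ 8.
  x = λ² - 7 - 11 = 64 - 18 ≡ 7; y = λ·(7 - 7) - 4 ≡ 9. → (7, 9)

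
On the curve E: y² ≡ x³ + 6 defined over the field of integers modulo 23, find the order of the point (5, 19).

4

2P: tangent at (5, 19): λ = (3·5² + 0)/(2·19) ≡ 6/15. 15⁻¹ ≡ 20 (mod 23) since 15·20 = 300 ≡ 1, so λ ≡ 6·20 ≡ 5.
  x = λ² - 5 - 5 = 25 - 10 ≡ 15; y = λ·(5 - 15) - 19 ≡ 0. → (15, 0)
3P: (15, 0) + (5, 19). λ = (19 - 0)/(5 - 15) ≡ 19/13 mod 23. 13⁻¹ ≡ 16 (mod 23), so λ ≡ 5.
  x = λ² - 15 - 5 = 25 - 20 ≡ 5; y = λ·(15 - 5) - 0 ≡ 4. → (5, 4)
4P: (5, 4) + (5, 19): same x and y₁ ≡ -y₂, so the sum is ∞.
4P = ∞, so the order is 4.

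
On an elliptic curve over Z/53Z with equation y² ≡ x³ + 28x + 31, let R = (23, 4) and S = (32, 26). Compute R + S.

(23, 4) + (32, 26). λ = (26 - 4)/(32 - 23) ≡ 22/9 mod 53. 9⁻¹ ≡ 6 (mod 53) since 9·6 = 54 ≡ 1, so λ ≡ 26.
  x = λ² - 23 - 32 = 676 - 55 ≡ 38; y = λ·(23 - 38) - 4 ≡ 30. → (38, 30)

(38, 30)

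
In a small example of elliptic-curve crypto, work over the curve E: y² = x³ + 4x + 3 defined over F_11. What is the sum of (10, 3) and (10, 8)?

O

The two points share x = 10 and their y-coordinates satisfy 3 + 8 ≡ 0 (mod 11), so they are inverses. Their sum is the point at infinity.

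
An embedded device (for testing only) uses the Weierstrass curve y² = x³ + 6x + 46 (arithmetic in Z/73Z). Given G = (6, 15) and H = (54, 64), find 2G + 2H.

First 2G:
Repeated addition: build up to 2G.
2G: tangent at (6, 15): λ = (3·6² + 6)/(2·15) ≡ 41/30. 30⁻¹ ≡ 56 (mod 73) since 30·56 = 1680 ≡ 1, so λ ≡ 41·56 ≡ 33.
  x = λ² - 6 - 6 = 1089 - 12 ≡ 55; y = λ·(6 - 55) - 15 ≡ 47. → (55, 47)
2G = (55, 47).
Next 2H:
Repeated addition: build up to 2H.
2H: tangent at (54, 64): λ = (3·54² + 6)/(2·64) ≡ 67/55. 55⁻¹ ≡ 4 (mod 73), so λ ≡ 67·4 ≡ 49.
  x = λ² - 54 - 54 = 2401 - 108 ≡ 30; y = λ·(54 - 30) - 64 ≡ 17. → (30, 17)
2H = (30, 17).
Finally 2G + 2H:
(55, 47) + (30, 17). λ = (17 - 47)/(30 - 55) ≡ 43/48 mod 73. 48⁻¹ ≡ 35 (mod 73), so λ ≡ 45.
  x = λ² - 55 - 30 = 2025 - 85 ≡ 42; y = λ·(55 - 42) - 47 ≡ 27. → (42, 27)

(42, 27)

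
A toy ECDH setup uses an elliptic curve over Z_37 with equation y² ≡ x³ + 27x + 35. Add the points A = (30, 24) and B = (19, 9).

(29, 11)

(30, 24) + (19, 9). λ = (9 - 24)/(19 - 30) ≡ 22/26 mod 37. 26⁻¹ ≡ 10 (mod 37) since 26·10 = 260 ≡ 1, so λ ≡ 35.
  x = λ² - 30 - 19 = 1225 - 49 ≡ 29; y = λ·(30 - 29) - 24 ≡ 11. → (29, 11)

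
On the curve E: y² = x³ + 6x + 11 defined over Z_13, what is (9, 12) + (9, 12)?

(9, 1)

tangent at (9, 12): λ = (3·9² + 6)/(2·12) ≡ 2/11. 11⁻¹ ≡ 6 (mod 13) since 11·6 = 66 ≡ 1, so λ ≡ 2·6 ≡ 12.
  x = λ² - 9 - 9 = 144 - 18 ≡ 9; y = λ·(9 - 9) - 12 ≡ 1. → (9, 1)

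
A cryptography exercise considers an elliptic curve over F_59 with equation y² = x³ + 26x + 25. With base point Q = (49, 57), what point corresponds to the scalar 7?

(20, 7)

Double-and-add on 7 = (111)₂. Start with Q = (49, 57) for the leading 1-bit.
double: tangent at (49, 57): λ = (3·49² + 26)/(2·57) ≡ 31/55. 55⁻¹ ≡ 44 (mod 59) since 55·44 = 2420 ≡ 1, so λ ≡ 31·44 ≡ 7.
  x = λ² - 49 - 49 = 49 - 98 ≡ 10; y = λ·(49 - 10) - 57 ≡ 39. → (10, 39)
add Q: (10, 39) + (49, 57). λ = (57 - 39)/(49 - 10) ≡ 18/39 mod 59. 39⁻¹ ≡ 56 (mod 59), so λ ≡ 5.
  x = λ² - 10 - 49 = 25 - 59 ≡ 25; y = λ·(10 - 25) - 39 ≡ 4. → (25, 4)
double: tangent at (25, 4): λ = (3·25² + 26)/(2·4) ≡ 13/8. 8⁻¹ ≡ 37 (mod 59), so λ ≡ 13·37 ≡ 9.
  x = λ² - 25 - 25 = 81 - 50 ≡ 31; y = λ·(25 - 31) - 4 ≡ 1. → (31, 1)
add Q: (31, 1) + (49, 57). λ = (57 - 1)/(49 - 31) ≡ 56/18 mod 59. 18⁻¹ ≡ 23 (mod 59) since 18·23 = 414 ≡ 1, so λ ≡ 49.
  x = λ² - 31 - 49 = 2401 - 80 ≡ 20; y = λ·(31 - 20) - 1 ≡ 7. → (20, 7)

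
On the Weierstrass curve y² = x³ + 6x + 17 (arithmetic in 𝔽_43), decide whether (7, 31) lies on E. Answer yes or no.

yes

y² = 31² ≡ 15; x³ + 6x + 17 = 402 ≡ 15 (mod 43). 15 = 15.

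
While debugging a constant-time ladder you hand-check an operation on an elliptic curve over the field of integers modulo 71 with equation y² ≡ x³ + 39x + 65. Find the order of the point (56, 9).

12

2P: tangent at (56, 9): λ = (3·56² + 39)/(2·9) ≡ 4/18. 18⁻¹ ≡ 4 (mod 71) since 18·4 = 72 ≡ 1, so λ ≡ 4·4 ≡ 16.
  x = λ² - 56 - 56 = 256 - 112 ≡ 2; y = λ·(56 - 2) - 9 ≡ 3. → (2, 3)
3P: (2, 3) + (56, 9). λ = (9 - 3)/(56 - 2) ≡ 6/54 mod 71. 54⁻¹ ≡ 25 (mod 71), so λ ≡ 8.
  x = λ² - 2 - 56 = 64 - 58 ≡ 6; y = λ·(2 - 6) - 3 ≡ 36. → (6, 36)
4P: (6, 36) + (56, 9). λ = (9 - 36)/(56 - 6) ≡ 44/50 mod 71. 50⁻¹ ≡ 27 (mod 71) since 50·27 = 1350 ≡ 1, so λ ≡ 52.
  x = λ² - 6 - 56 = 2704 - 62 ≡ 15; y = λ·(6 - 15) - 36 ≡ 64. → (15, 64)
5P: (15, 64) + (56, 9). λ = (9 - 64)/(56 - 15) ≡ 16/41 mod 71. 41⁻¹ ≡ 26 (mod 71), so λ ≡ 61.
  x = λ² - 15 - 56 = 3721 - 71 ≡ 29; y = λ·(15 - 29) - 64 ≡ 5. → (29, 5)
6P: (29, 5) + (56, 9). λ = (9 - 5)/(56 - 29) ≡ 4/27 mod 71. 27⁻¹ ≡ 50 (mod 71), so λ ≡ 58.
  x = λ² - 29 - 56 = 3364 - 85 ≡ 13; y = λ·(29 - 13) - 5 ≡ 0. → (13, 0)
7P: (13, 0) + (56, 9). λ = (9 - 0)/(56 - 13) ≡ 9/43 mod 71. 43⁻¹ ≡ 38 (mod 71), so λ ≡ 58.
  x = λ² - 13 - 56 = 3364 - 69 ≡ 29; y = λ·(13 - 29) - 0 ≡ 66. → (29, 66)
8P: (29, 66) + (56, 9). λ = (9 - 66)/(56 - 29) ≡ 14/27 mod 71. 27⁻¹ ≡ 50 (mod 71), so λ ≡ 61.
  x = λ² - 29 - 56 = 3721 - 85 ≡ 15; y = λ·(29 - 15) - 66 ≡ 7. → (15, 7)
9P: (15, 7) + (56, 9). λ = (9 - 7)/(56 - 15) ≡ 2/41 mod 71. 41⁻¹ ≡ 26 (mod 71) since 41·26 = 1066 ≡ 1, so λ ≡ 52.
  x = λ² - 15 - 56 = 2704 - 71 ≡ 6; y = λ·(15 - 6) - 7 ≡ 35. → (6, 35)
10P: (6, 35) + (56, 9). λ = (9 - 35)/(56 - 6) ≡ 45/50 mod 71. 50⁻¹ ≡ 27 (mod 71) since 50·27 = 1350 ≡ 1, so λ ≡ 8.
  x = λ² - 6 - 56 = 64 - 62 ≡ 2; y = λ·(6 - 2) - 35 ≡ 68. → (2, 68)
11P: (2, 68) + (56, 9). λ = (9 - 68)/(56 - 2) ≡ 12/54 mod 71. 54⁻¹ ≡ 25 (mod 71), so λ ≡ 16.
  x = λ² - 2 - 56 = 256 - 58 ≡ 56; y = λ·(2 - 56) - 68 ≡ 62. → (56, 62)
12P: (56, 62) + (56, 9): same x and y₁ ≡ -y₂, so the sum is the point at infinity.
12P = the point at infinity, so the order is 12.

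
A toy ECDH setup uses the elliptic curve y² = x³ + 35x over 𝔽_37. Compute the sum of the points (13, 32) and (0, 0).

(13, 32) + (0, 0). λ = (0 - 32)/(0 - 13) ≡ 5/24 mod 37. 24⁻¹ ≡ 17 (mod 37), so λ ≡ 11.
  x = λ² - 13 - 0 = 121 - 13 ≡ 34; y = λ·(13 - 34) - 32 ≡ 33. → (34, 33)

(34, 33)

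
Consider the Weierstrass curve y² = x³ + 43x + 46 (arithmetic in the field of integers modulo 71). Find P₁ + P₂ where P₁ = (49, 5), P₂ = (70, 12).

(49, 5) + (70, 12). λ = (12 - 5)/(70 - 49) ≡ 7/21 mod 71. 21⁻¹ ≡ 44 (mod 71) since 21·44 = 924 ≡ 1, so λ ≡ 24.
  x = λ² - 49 - 70 = 576 - 119 ≡ 31; y = λ·(49 - 31) - 5 ≡ 1. → (31, 1)

(31, 1)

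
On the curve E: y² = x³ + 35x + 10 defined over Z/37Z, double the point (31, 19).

(0, 11)

tangent at (31, 19): λ = (3·31² + 35)/(2·19) ≡ 32/1. 1⁻¹ ≡ 1 (mod 37) since 1·1 = 1 ≡ 1, so λ ≡ 32·1 ≡ 32.
  x = λ² - 31 - 31 = 1024 - 62 ≡ 0; y = λ·(31 - 0) - 19 ≡ 11. → (0, 11)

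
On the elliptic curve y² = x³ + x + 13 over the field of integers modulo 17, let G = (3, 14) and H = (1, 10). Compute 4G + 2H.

First 4G:
Double-and-add on 4 = (100)₂. Start with G = (3, 14) for the leading 1-bit.
double: tangent at (3, 14): λ = (3·3² + 1)/(2·14) ≡ 11/11. 11⁻¹ ≡ 14 (mod 17) since 11·14 = 154 ≡ 1, so λ ≡ 11·14 ≡ 1.
  x = λ² - 3 - 3 = 1 - 6 ≡ 12; y = λ·(3 - 12) - 14 ≡ 11. → (12, 11)
double: tangent at (12, 11): λ = (3·12² + 1)/(2·11) ≡ 8/5. 5⁻¹ ≡ 7 (mod 17), so λ ≡ 8·7 ≡ 5.
  x = λ² - 12 - 12 = 25 - 24 ≡ 1; y = λ·(12 - 1) - 11 ≡ 10. → (1, 10)
4G = (1, 10).
Next 2H:
Repeated addition: build up to 2H.
2H: tangent at (1, 10): λ = (3·1² + 1)/(2·10) ≡ 4/3. 3⁻¹ ≡ 6 (mod 17), so λ ≡ 4·6 ≡ 7.
  x = λ² - 1 - 1 = 49 - 2 ≡ 13; y = λ·(1 - 13) - 10 ≡ 8. → (13, 8)
2H = (13, 8).
Finally 4G + 2H:
(1, 10) + (13, 8). λ = (8 - 10)/(13 - 1) ≡ 15/12 mod 17. 12⁻¹ ≡ 10 (mod 17), so λ ≡ 14.
  x = λ² - 1 - 13 = 196 - 14 ≡ 12; y = λ·(1 - 12) - 10 ≡ 6. → (12, 6)

(12, 6)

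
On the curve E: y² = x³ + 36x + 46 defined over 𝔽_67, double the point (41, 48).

tangent at (41, 48): λ = (3·41² + 36)/(2·48) ≡ 54/29. 29⁻¹ ≡ 37 (mod 67), so λ ≡ 54·37 ≡ 55.
  x = λ² - 41 - 41 = 3025 - 82 ≡ 62; y = λ·(41 - 62) - 48 ≡ 3. → (62, 3)

(62, 3)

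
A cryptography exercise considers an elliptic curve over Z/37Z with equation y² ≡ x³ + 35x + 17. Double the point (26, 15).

(1, 33)

tangent at (26, 15): λ = (3·26² + 35)/(2·15) ≡ 28/30. 30⁻¹ ≡ 21 (mod 37), so λ ≡ 28·21 ≡ 33.
  x = λ² - 26 - 26 = 1089 - 52 ≡ 1; y = λ·(26 - 1) - 15 ≡ 33. → (1, 33)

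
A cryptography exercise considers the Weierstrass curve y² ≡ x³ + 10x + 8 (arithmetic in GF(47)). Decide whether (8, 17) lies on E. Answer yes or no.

no

y² = 17² ≡ 7; x³ + 10x + 8 = 600 ≡ 36 (mod 47). 7 ≠ 36.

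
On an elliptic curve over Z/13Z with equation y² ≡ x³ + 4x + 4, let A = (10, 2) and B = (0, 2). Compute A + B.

(10, 2) + (0, 2). λ = (2 - 2)/(0 - 10) ≡ 0/3 mod 13. 3⁻¹ ≡ 9 (mod 13), so λ ≡ 0.
  x = λ² - 10 - 0 = 0 - 10 ≡ 3; y = λ·(10 - 3) - 2 ≡ 11. → (3, 11)

(3, 11)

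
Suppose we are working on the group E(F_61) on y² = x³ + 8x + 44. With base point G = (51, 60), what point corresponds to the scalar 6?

Repeated addition: build up to 6G.
2G: tangent at (51, 60): λ = (3·51² + 8)/(2·60) ≡ 3/59. 59⁻¹ ≡ 30 (mod 61) since 59·30 = 1770 ≡ 1, so λ ≡ 3·30 ≡ 29.
  x = λ² - 51 - 51 = 841 - 102 ≡ 7; y = λ·(51 - 7) - 60 ≡ 57. → (7, 57)
3G: (7, 57) + (51, 60). λ = (60 - 57)/(51 - 7) ≡ 3/44 mod 61. 44⁻¹ ≡ 43 (mod 61), so λ ≡ 7.
  x = λ² - 7 - 51 = 49 - 58 ≡ 52; y = λ·(7 - 52) - 57 ≡ 55. → (52, 55)
4G: (52, 55) + (51, 60). λ = (60 - 55)/(51 - 52) ≡ 5/60 mod 61. 60⁻¹ ≡ 60 (mod 61), so λ ≡ 56.
  x = λ² - 52 - 51 = 3136 - 103 ≡ 44; y = λ·(52 - 44) - 55 ≡ 27. → (44, 27)
5G: (44, 27) + (51, 60). λ = (60 - 27)/(51 - 44) ≡ 33/7 mod 61. 7⁻¹ ≡ 35 (mod 61), so λ ≡ 57.
  x = λ² - 44 - 51 = 3249 - 95 ≡ 43; y = λ·(44 - 43) - 27 ≡ 30. → (43, 30)
6G: (43, 30) + (51, 60). λ = (60 - 30)/(51 - 43) ≡ 30/8 mod 61. 8⁻¹ ≡ 23 (mod 61) since 8·23 = 184 ≡ 1, so λ ≡ 19.
  x = λ² - 43 - 51 = 361 - 94 ≡ 23; y = λ·(43 - 23) - 30 ≡ 45. → (23, 45)

(23, 45)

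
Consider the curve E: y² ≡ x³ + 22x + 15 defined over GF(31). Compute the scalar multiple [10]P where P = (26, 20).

(2, 25)

Double-and-add on 10 = (1010)₂. Start with P = (26, 20) for the leading 1-bit.
double: tangent at (26, 20): λ = (3·26² + 22)/(2·20) ≡ 4/9. 9⁻¹ ≡ 7 (mod 31), so λ ≡ 4·7 ≡ 28.
  x = λ² - 26 - 26 = 784 - 52 ≡ 19; y = λ·(26 - 19) - 20 ≡ 21. → (19, 21)
double: tangent at (19, 21): λ = (3·19² + 22)/(2·21) ≡ 20/11. 11⁻¹ ≡ 17 (mod 31), so λ ≡ 20·17 ≡ 30.
  x = λ² - 19 - 19 = 900 - 38 ≡ 25; y = λ·(19 - 25) - 21 ≡ 16. → (25, 16)
add P: (25, 16) + (26, 20). λ = (20 - 16)/(26 - 25) ≡ 4/1 mod 31. 1⁻¹ ≡ 1 (mod 31), so λ ≡ 4.
  x = λ² - 25 - 26 = 16 - 51 ≡ 27; y = λ·(25 - 27) - 16 ≡ 7. → (27, 7)
double: tangent at (27, 7): λ = (3·27² + 22)/(2·7) ≡ 8/14. 14⁻¹ ≡ 20 (mod 31) since 14·20 = 280 ≡ 1, so λ ≡ 8·20 ≡ 5.
  x = λ² - 27 - 27 = 25 - 54 ≡ 2; y = λ·(27 - 2) - 7 ≡ 25. → (2, 25)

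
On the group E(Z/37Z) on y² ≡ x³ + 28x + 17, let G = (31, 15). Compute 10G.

(11, 18)

Double-and-add on 10 = (1010)₂. Start with G = (31, 15) for the leading 1-bit.
double: tangent at (31, 15): λ = (3·31² + 28)/(2·15) ≡ 25/30. 30⁻¹ ≡ 21 (mod 37) since 30·21 = 630 ≡ 1, so λ ≡ 25·21 ≡ 7.
  x = λ² - 31 - 31 = 49 - 62 ≡ 24; y = λ·(31 - 24) - 15 ≡ 34. → (24, 34)
double: tangent at (24, 34): λ = (3·24² + 28)/(2·34) ≡ 17/31. 31⁻¹ ≡ 6 (mod 37), so λ ≡ 17·6 ≡ 28.
  x = λ² - 24 - 24 = 784 - 48 ≡ 33; y = λ·(24 - 33) - 34 ≡ 10. → (33, 10)
add G: (33, 10) + (31, 15). λ = (15 - 10)/(31 - 33) ≡ 5/35 mod 37. 35⁻¹ ≡ 18 (mod 37) since 35·18 = 630 ≡ 1, so λ ≡ 16.
  x = λ² - 33 - 31 = 256 - 64 ≡ 7; y = λ·(33 - 7) - 10 ≡ 36. → (7, 36)
double: tangent at (7, 36): λ = (3·7² + 28)/(2·36) ≡ 27/35. 35⁻¹ ≡ 18 (mod 37), so λ ≡ 27·18 ≡ 5.
  x = λ² - 7 - 7 = 25 - 14 ≡ 11; y = λ·(7 - 11) - 36 ≡ 18. → (11, 18)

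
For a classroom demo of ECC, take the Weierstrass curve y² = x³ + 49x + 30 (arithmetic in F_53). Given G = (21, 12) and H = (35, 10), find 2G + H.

(33, 31)

First 2G:
Repeated addition: build up to 2G.
2G: tangent at (21, 12): λ = (3·21² + 49)/(2·12) ≡ 47/24. 24⁻¹ ≡ 42 (mod 53), so λ ≡ 47·42 ≡ 13.
  x = λ² - 21 - 21 = 169 - 42 ≡ 21; y = λ·(21 - 21) - 12 ≡ 41. → (21, 41)
2G = (21, 41).
Finally 2G + H:
(21, 41) + (35, 10). λ = (10 - 41)/(35 - 21) ≡ 22/14 mod 53. 14⁻¹ ≡ 19 (mod 53), so λ ≡ 47.
  x = λ² - 21 - 35 = 2209 - 56 ≡ 33; y = λ·(21 - 33) - 41 ≡ 31. → (33, 31)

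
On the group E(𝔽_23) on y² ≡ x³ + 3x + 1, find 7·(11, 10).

Write Q = (11, 10).
Repeated addition: build up to 7Q.
2Q: tangent at (11, 10): λ = (3·11² + 3)/(2·10) ≡ 21/20. 20⁻¹ ≡ 15 (mod 23), so λ ≡ 21·15 ≡ 16.
  x = λ² - 11 - 11 = 256 - 22 ≡ 4; y = λ·(11 - 4) - 10 ≡ 10. → (4, 10)
3Q: (4, 10) + (11, 10). λ = (10 - 10)/(11 - 4) ≡ 0/7 mod 23. 7⁻¹ ≡ 10 (mod 23), so λ ≡ 0.
  x = λ² - 4 - 11 = 0 - 15 ≡ 8; y = λ·(4 - 8) - 10 ≡ 13. → (8, 13)
4Q: (8, 13) + (11, 10). λ = (10 - 13)/(11 - 8) ≡ 20/3 mod 23. 3⁻¹ ≡ 8 (mod 23), so λ ≡ 22.
  x = λ² - 8 - 11 = 484 - 19 ≡ 5; y = λ·(8 - 5) - 13 ≡ 7. → (5, 7)
5Q: (5, 7) + (11, 10). λ = (10 - 7)/(11 - 5) ≡ 3/6 mod 23. 6⁻¹ ≡ 4 (mod 23), so λ ≡ 12.
  x = λ² - 5 - 11 = 144 - 16 ≡ 13; y = λ·(5 - 13) - 7 ≡ 12. → (13, 12)
6Q: (13, 12) + (11, 10). λ = (10 - 12)/(11 - 13) ≡ 21/21 mod 23. 21⁻¹ ≡ 11 (mod 23), so λ ≡ 1.
  x = λ² - 13 - 11 = 1 - 24 ≡ 0; y = λ·(13 - 0) - 12 ≡ 1. → (0, 1)
7Q: (0, 1) + (11, 10). λ = (10 - 1)/(11 - 0) ≡ 9/11 mod 23. 11⁻¹ ≡ 21 (mod 23) since 11·21 = 231 ≡ 1, so λ ≡ 5.
  x = λ² - 0 - 11 = 25 - 11 ≡ 14; y = λ·(0 - 14) - 1 ≡ 21. → (14, 21)

(14, 21)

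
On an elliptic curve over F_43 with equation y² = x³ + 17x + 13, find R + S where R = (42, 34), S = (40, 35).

(15, 17)

(42, 34) + (40, 35). λ = (35 - 34)/(40 - 42) ≡ 1/41 mod 43. 41⁻¹ ≡ 21 (mod 43), so λ ≡ 21.
  x = λ² - 42 - 40 = 441 - 82 ≡ 15; y = λ·(42 - 15) - 34 ≡ 17. → (15, 17)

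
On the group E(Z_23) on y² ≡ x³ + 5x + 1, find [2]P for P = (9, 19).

(0, 1)

tangent at (9, 19): λ = (3·9² + 5)/(2·19) ≡ 18/15. 15⁻¹ ≡ 20 (mod 23), so λ ≡ 18·20 ≡ 15.
  x = λ² - 9 - 9 = 225 - 18 ≡ 0; y = λ·(9 - 0) - 19 ≡ 1. → (0, 1)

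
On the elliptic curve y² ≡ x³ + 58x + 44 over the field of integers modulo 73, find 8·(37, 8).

(25, 57)

Write P = (37, 8).
Repeated addition: build up to 8P.
2P: tangent at (37, 8): λ = (3·37² + 58)/(2·8) ≡ 4/16. 16⁻¹ ≡ 32 (mod 73), so λ ≡ 4·32 ≡ 55.
  x = λ² - 37 - 37 = 3025 - 74 ≡ 31; y = λ·(37 - 31) - 8 ≡ 30. → (31, 30)
3P: (31, 30) + (37, 8). λ = (8 - 30)/(37 - 31) ≡ 51/6 mod 73. 6⁻¹ ≡ 61 (mod 73) since 6·61 = 366 ≡ 1, so λ ≡ 45.
  x = λ² - 31 - 37 = 2025 - 68 ≡ 59; y = λ·(31 - 59) - 30 ≡ 24. → (59, 24)
4P: (59, 24) + (37, 8). λ = (8 - 24)/(37 - 59) ≡ 57/51 mod 73. 51⁻¹ ≡ 63 (mod 73), so λ ≡ 14.
  x = λ² - 59 - 37 = 196 - 96 ≡ 27; y = λ·(59 - 27) - 24 ≡ 59. → (27, 59)
5P: (27, 59) + (37, 8). λ = (8 - 59)/(37 - 27) ≡ 22/10 mod 73. 10⁻¹ ≡ 22 (mod 73) since 10·22 = 220 ≡ 1, so λ ≡ 46.
  x = λ² - 27 - 37 = 2116 - 64 ≡ 8; y = λ·(27 - 8) - 59 ≡ 12. → (8, 12)
6P: (8, 12) + (37, 8). λ = (8 - 12)/(37 - 8) ≡ 69/29 mod 73. 29⁻¹ ≡ 68 (mod 73), so λ ≡ 20.
  x = λ² - 8 - 37 = 400 - 45 ≡ 63; y = λ·(8 - 63) - 12 ≡ 56. → (63, 56)
7P: (63, 56) + (37, 8). λ = (8 - 56)/(37 - 63) ≡ 25/47 mod 73. 47⁻¹ ≡ 14 (mod 73), so λ ≡ 58.
  x = λ² - 63 - 37 = 3364 - 100 ≡ 52; y = λ·(63 - 52) - 56 ≡ 71. → (52, 71)
8P: (52, 71) + (37, 8). λ = (8 - 71)/(37 - 52) ≡ 10/58 mod 73. 58⁻¹ ≡ 34 (mod 73) since 58·34 = 1972 ≡ 1, so λ ≡ 48.
  x = λ² - 52 - 37 = 2304 - 89 ≡ 25; y = λ·(52 - 25) - 71 ≡ 57. → (25, 57)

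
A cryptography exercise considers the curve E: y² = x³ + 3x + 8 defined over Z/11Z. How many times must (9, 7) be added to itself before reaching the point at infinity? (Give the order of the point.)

8

2P: tangent at (9, 7): λ = (3·9² + 3)/(2·7) ≡ 4/3. 3⁻¹ ≡ 4 (mod 11), so λ ≡ 4·4 ≡ 5.
  x = λ² - 9 - 9 = 25 - 18 ≡ 7; y = λ·(9 - 7) - 7 ≡ 3. → (7, 3)
3P: (7, 3) + (9, 7). λ = (7 - 3)/(9 - 7) ≡ 4/2 mod 11. 2⁻¹ ≡ 6 (mod 11) since 2·6 = 12 ≡ 1, so λ ≡ 2.
  x = λ² - 7 - 9 = 4 - 16 ≡ 10; y = λ·(7 - 10) - 3 ≡ 2. → (10, 2)
4P: (10, 2) + (9, 7). λ = (7 - 2)/(9 - 10) ≡ 5/10 mod 11. 10⁻¹ ≡ 10 (mod 11) since 10·10 = 100 ≡ 1, so λ ≡ 6.
  x = λ² - 10 - 9 = 36 - 19 ≡ 6; y = λ·(10 - 6) - 2 ≡ 0. → (6, 0)
5P: (6, 0) + (9, 7). λ = (7 - 0)/(9 - 6) ≡ 7/3 mod 11. 3⁻¹ ≡ 4 (mod 11), so λ ≡ 6.
  x = λ² - 6 - 9 = 36 - 15 ≡ 10; y = λ·(6 - 10) - 0 ≡ 9. → (10, 9)
6P: (10, 9) + (9, 7). λ = (7 - 9)/(9 - 10) ≡ 9/10 mod 11. 10⁻¹ ≡ 10 (mod 11), so λ ≡ 2.
  x = λ² - 10 - 9 = 4 - 19 ≡ 7; y = λ·(10 - 7) - 9 ≡ 8. → (7, 8)
7P: (7, 8) + (9, 7). λ = (7 - 8)/(9 - 7) ≡ 10/2 mod 11. 2⁻¹ ≡ 6 (mod 11) since 2·6 = 12 ≡ 1, so λ ≡ 5.
  x = λ² - 7 - 9 = 25 - 16 ≡ 9; y = λ·(7 - 9) - 8 ≡ 4. → (9, 4)
8P: (9, 4) + (9, 7): same x and y₁ ≡ -y₂, so the sum is the point at infinity.
8P = the point at infinity, so the order is 8.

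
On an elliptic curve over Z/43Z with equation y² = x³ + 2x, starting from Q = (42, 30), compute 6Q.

(40, 28)

Repeated addition: build up to 6Q.
2Q: tangent at (42, 30): λ = (3·42² + 2)/(2·30) ≡ 5/17. 17⁻¹ ≡ 38 (mod 43), so λ ≡ 5·38 ≡ 18.
  x = λ² - 42 - 42 = 324 - 84 ≡ 25; y = λ·(42 - 25) - 30 ≡ 18. → (25, 18)
3Q: (25, 18) + (42, 30). λ = (30 - 18)/(42 - 25) ≡ 12/17 mod 43. 17⁻¹ ≡ 38 (mod 43), so λ ≡ 26.
  x = λ² - 25 - 42 = 676 - 67 ≡ 7; y = λ·(25 - 7) - 18 ≡ 20. → (7, 20)
4Q: (7, 20) + (42, 30). λ = (30 - 20)/(42 - 7) ≡ 10/35 mod 43. 35⁻¹ ≡ 16 (mod 43) since 35·16 = 560 ≡ 1, so λ ≡ 31.
  x = λ² - 7 - 42 = 961 - 49 ≡ 9; y = λ·(7 - 9) - 20 ≡ 4. → (9, 4)
5Q: (9, 4) + (42, 30). λ = (30 - 4)/(42 - 9) ≡ 26/33 mod 43. 33⁻¹ ≡ 30 (mod 43) since 33·30 = 990 ≡ 1, so λ ≡ 6.
  x = λ² - 9 - 42 = 36 - 51 ≡ 28; y = λ·(9 - 28) - 4 ≡ 11. → (28, 11)
6Q: (28, 11) + (42, 30). λ = (30 - 11)/(42 - 28) ≡ 19/14 mod 43. 14⁻¹ ≡ 40 (mod 43) since 14·40 = 560 ≡ 1, so λ ≡ 29.
  x = λ² - 28 - 42 = 841 - 70 ≡ 40; y = λ·(28 - 40) - 11 ≡ 28. → (40, 28)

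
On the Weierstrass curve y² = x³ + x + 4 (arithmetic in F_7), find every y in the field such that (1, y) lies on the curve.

none

x³ + 1x + 4 = 6 ≡ 6 (mod 7).
6 is a non-residue mod 7; no y exists.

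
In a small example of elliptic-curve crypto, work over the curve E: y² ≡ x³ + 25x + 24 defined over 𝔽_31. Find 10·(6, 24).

(11, 7)

Write Q = (6, 24).
Repeated addition: build up to 10Q.
2Q: tangent at (6, 24): λ = (3·6² + 25)/(2·24) ≡ 9/17. 17⁻¹ ≡ 11 (mod 31), so λ ≡ 9·11 ≡ 6.
  x = λ² - 6 - 6 = 36 - 12 ≡ 24; y = λ·(6 - 24) - 24 ≡ 23. → (24, 23)
3Q: (24, 23) + (6, 24). λ = (24 - 23)/(6 - 24) ≡ 1/13 mod 31. 13⁻¹ ≡ 12 (mod 31) since 13·12 = 156 ≡ 1, so λ ≡ 12.
  x = λ² - 24 - 6 = 144 - 30 ≡ 21; y = λ·(24 - 21) - 23 ≡ 13. → (21, 13)
4Q: (21, 13) + (6, 24). λ = (24 - 13)/(6 - 21) ≡ 11/16 mod 31. 16⁻¹ ≡ 2 (mod 31) since 16·2 = 32 ≡ 1, so λ ≡ 22.
  x = λ² - 21 - 6 = 484 - 27 ≡ 23; y = λ·(21 - 23) - 13 ≡ 5. → (23, 5)
5Q: (23, 5) + (6, 24). λ = (24 - 5)/(6 - 23) ≡ 19/14 mod 31. 14⁻¹ ≡ 20 (mod 31) since 14·20 = 280 ≡ 1, so λ ≡ 8.
  x = λ² - 23 - 6 = 64 - 29 ≡ 4; y = λ·(23 - 4) - 5 ≡ 23. → (4, 23)
6Q: (4, 23) + (6, 24). λ = (24 - 23)/(6 - 4) ≡ 1/2 mod 31. 2⁻¹ ≡ 16 (mod 31), so λ ≡ 16.
  x = λ² - 4 - 6 = 256 - 10 ≡ 29; y = λ·(4 - 29) - 23 ≡ 11. → (29, 11)
7Q: (29, 11) + (6, 24). λ = (24 - 11)/(6 - 29) ≡ 13/8 mod 31. 8⁻¹ ≡ 4 (mod 31), so λ ≡ 21.
  x = λ² - 29 - 6 = 441 - 35 ≡ 3; y = λ·(29 - 3) - 11 ≡ 8. → (3, 8)
8Q: (3, 8) + (6, 24). λ = (24 - 8)/(6 - 3) ≡ 16/3 mod 31. 3⁻¹ ≡ 21 (mod 31) since 3·21 = 63 ≡ 1, so λ ≡ 26.
  x = λ² - 3 - 6 = 676 - 9 ≡ 16; y = λ·(3 - 16) - 8 ≡ 26. → (16, 26)
9Q: (16, 26) + (6, 24). λ = (24 - 26)/(6 - 16) ≡ 29/21 mod 31. 21⁻¹ ≡ 3 (mod 31) since 21·3 = 63 ≡ 1, so λ ≡ 25.
  x = λ² - 16 - 6 = 625 - 22 ≡ 14; y = λ·(16 - 14) - 26 ≡ 24. → (14, 24)
10Q: (14, 24) + (6, 24). λ = (24 - 24)/(6 - 14) ≡ 0/23 mod 31. 23⁻¹ ≡ 27 (mod 31), so λ ≡ 0.
  x = λ² - 14 - 6 = 0 - 20 ≡ 11; y = λ·(14 - 11) - 24 ≡ 7. → (11, 7)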